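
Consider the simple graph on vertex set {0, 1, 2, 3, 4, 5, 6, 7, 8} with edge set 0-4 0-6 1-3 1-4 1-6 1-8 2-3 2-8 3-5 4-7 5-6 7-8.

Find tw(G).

3

A width-3 tree decomposition is:
Bags: B1 = {0, 4, 6, 7}  B2 = {1, 4, 6, 7}  B3 = {1, 6, 7, 8}  B4 = {1, 5, 6, 8}  B5 = {1, 3, 5, 8}  B6 = {2, 3, 5, 8}
Tree: B1–B2, B2–B3, B3–B4, B4–B5, B5–B6
Every bag has size at most 4, so the width is 4 − 1 = 3 and tw(G) ≤ 3. For the lower bound: the 4 vertex sets {0,4,7}, {6}, {1}, {2,3,5,8} are disjoint, each induces a connected subgraph, and every pair is joined by at least one edge of G. Contracting each set to a single vertex therefore yields K_{4} as a minor, and since treewidth is minor-monotone, tw(G) ≥ tw(K_{4}) = 3. Combining the bounds, tw(G) = 3.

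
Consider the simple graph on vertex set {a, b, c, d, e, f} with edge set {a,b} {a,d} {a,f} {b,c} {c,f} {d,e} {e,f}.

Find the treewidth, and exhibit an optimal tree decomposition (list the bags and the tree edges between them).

The largest bag has 3 vertices, giving width 2; this decomposition certifies tw(G) ≤ 2. For the lower bound, G contains the cycle b–c–f–a–b, so G is not a forest; only forests have treewidth ≤ 1, hence tw(G) ≥ 2. Therefore the treewidth is 2.

Treewidth 2.
Bags: B1 = {a, b, c}  B2 = {a, c, f}  B3 = {a, d, f}  B4 = {d, e, f}
Tree: B1–B2, B2–B3, B3–B4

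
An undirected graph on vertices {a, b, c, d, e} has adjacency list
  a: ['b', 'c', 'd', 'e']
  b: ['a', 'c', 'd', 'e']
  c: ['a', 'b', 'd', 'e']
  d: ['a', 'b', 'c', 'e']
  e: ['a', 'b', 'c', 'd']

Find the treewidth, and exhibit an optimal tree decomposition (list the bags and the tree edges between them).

With just one bag of size 5, the width is 5 − 1 = 4, so tw(G) ≤ 4. Conversely, {a, b, c, d, e} is a clique of size 5, and the vertices of any clique must share a bag in every tree decomposition; so some bag has ≥ 5 vertices and tw(G) ≥ 4. Therefore the treewidth is 4.

Treewidth 4.
One optimal decomposition is:
Bags: B1 = {a, b, c, d, e}
Tree: (single bag)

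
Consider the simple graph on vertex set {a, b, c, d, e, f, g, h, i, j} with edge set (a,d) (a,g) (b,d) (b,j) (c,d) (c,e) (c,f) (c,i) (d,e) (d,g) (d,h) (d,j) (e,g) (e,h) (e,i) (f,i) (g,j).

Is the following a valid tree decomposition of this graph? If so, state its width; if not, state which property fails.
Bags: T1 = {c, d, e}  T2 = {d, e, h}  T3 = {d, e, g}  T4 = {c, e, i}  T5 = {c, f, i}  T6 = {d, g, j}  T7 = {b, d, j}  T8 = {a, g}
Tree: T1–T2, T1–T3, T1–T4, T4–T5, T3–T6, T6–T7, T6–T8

No — edge (d,a) lies in no bag.

A tree decomposition must satisfy three properties: every vertex lies in some bag; for every edge, both endpoints lie together in some bag; and for every vertex, the bags containing it form a connected subtree. Here edge (d,a) lies in no bag, so the decomposition is invalid.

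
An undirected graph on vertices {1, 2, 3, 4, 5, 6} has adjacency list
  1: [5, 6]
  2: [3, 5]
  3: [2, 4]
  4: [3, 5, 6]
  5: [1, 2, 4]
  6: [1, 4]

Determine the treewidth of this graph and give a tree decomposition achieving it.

Treewidth 2.
One such decomposition:
Bags: B1 = {2, 3, 4}  B2 = {2, 4, 5}  B3 = {4, 5, 6}  B4 = {1, 5, 6}
Tree: B1–B2, B2–B3, B3–B4

The largest bag has 3 vertices, giving width 2; this decomposition certifies tw(G) ≤ 2. For the lower bound, G contains the cycle 3–2–5–4–3, so G is not a forest; only forests have treewidth ≤ 1, hence tw(G) ≥ 2. Therefore the treewidth is 2.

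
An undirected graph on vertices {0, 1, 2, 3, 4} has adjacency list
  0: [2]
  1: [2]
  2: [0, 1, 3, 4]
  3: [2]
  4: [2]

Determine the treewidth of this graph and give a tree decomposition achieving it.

Treewidth 1.
One optimal decomposition is:
Bags: B1 = {2, 3}  B2 = {2, 4}  B3 = {0, 2}  B4 = {1, 2}
Tree: B1–B2, B2–B3, B1–B4

Each bag holds 2 vertices, so the decomposition has width 1, which upper-bounds the treewidth. G has an edge, so its treewidth is at least 1. Hence tw(G) = 1 exactly.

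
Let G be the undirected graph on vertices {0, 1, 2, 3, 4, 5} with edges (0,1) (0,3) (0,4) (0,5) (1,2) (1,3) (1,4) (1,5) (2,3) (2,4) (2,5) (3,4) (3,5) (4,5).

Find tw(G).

4

A width-4 tree decomposition is:
Bags: B1 = {0, 1, 3, 4, 5}  B2 = {1, 2, 3, 4, 5}
Tree: B1–B2
The largest bag has 5 vertices, giving width 4; this decomposition certifies tw(G) ≤ 4. Conversely, {0, 1, 3, 4, 5} is a clique of size 5, and the vertices of any clique must share a bag in every tree decomposition; so some bag has ≥ 5 vertices and tw(G) ≥ 4. Hence tw(G) = 4 exactly.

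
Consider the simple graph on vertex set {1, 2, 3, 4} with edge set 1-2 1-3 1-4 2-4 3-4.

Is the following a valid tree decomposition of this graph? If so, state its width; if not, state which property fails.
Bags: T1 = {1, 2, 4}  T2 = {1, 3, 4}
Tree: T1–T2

Yes; width 2.

Every vertex of G appears in some bag (union = {1, 2, 3, 4}); every edge is covered by a bag; and for each vertex v the set of bags containing v is connected in the bag tree. The decomposition is therefore valid. The largest bag has 3 vertices, so the width is 2.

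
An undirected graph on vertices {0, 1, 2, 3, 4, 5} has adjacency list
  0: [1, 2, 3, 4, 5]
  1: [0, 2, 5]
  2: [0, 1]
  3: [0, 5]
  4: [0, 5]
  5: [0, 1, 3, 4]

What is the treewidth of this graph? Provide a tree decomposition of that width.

Treewidth 2.
Bags: B1 = {0, 3, 5}  B2 = {0, 1, 5}  B3 = {0, 1, 2}  B4 = {0, 4, 5}
Tree: B1–B2, B2–B3, B1–B4

The largest bag has 3 vertices, giving width 2; this decomposition certifies tw(G) ≤ 2. For the lower bound, the 3 vertices {0, 1, 2} are pairwise adjacent, and any tree decomposition puts a clique entirely inside one bag — forcing width ≥ 2. Therefore the treewidth is 2.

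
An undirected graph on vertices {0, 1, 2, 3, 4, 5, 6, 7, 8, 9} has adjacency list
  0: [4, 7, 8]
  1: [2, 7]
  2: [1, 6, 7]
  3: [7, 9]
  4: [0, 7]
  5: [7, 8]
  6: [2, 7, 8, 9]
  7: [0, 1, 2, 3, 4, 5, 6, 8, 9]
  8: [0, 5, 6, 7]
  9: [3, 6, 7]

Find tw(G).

A width-2 tree decomposition is:
Bags: B1 = {2, 6, 7}  B2 = {6, 7, 8}  B3 = {0, 7, 8}  B4 = {5, 7, 8}  B5 = {1, 2, 7}  B6 = {0, 4, 7}  B7 = {6, 7, 9}  B8 = {3, 7, 9}
Tree: B1–B2, B2–B3, B3–B4, B1–B5, B3–B6, B2–B7, B7–B8
The largest bag has 3 vertices, giving width 2; this decomposition certifies tw(G) ≤ 2. On the other hand G contains the 3-clique {0, 7, 8}. A clique must lie in a single bag of any decomposition, so no decomposition can have width below 2. The upper and lower bounds meet at 2, so that is the treewidth.

2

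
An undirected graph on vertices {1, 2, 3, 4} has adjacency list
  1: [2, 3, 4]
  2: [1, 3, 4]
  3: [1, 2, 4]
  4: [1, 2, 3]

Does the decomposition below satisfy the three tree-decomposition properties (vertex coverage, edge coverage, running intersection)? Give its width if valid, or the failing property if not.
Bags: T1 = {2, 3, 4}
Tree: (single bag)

No — vertex 1 appears in no bag.

A tree decomposition must satisfy three properties: every vertex lies in some bag; for every edge, both endpoints lie together in some bag; and for every vertex, the bags containing it form a connected subtree. Here vertex 1 appears in no bag, so the decomposition is invalid.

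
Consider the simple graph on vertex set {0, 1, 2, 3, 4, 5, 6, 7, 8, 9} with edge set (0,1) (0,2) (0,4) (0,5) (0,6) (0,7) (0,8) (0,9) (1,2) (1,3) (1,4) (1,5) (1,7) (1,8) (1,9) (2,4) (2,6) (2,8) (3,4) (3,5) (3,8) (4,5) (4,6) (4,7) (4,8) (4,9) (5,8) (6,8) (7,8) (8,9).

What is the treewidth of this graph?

A width-4 tree decomposition is:
Bags: B1 = {0, 1, 4, 5, 8}  B2 = {1, 3, 4, 5, 8}  B3 = {0, 1, 4, 8, 9}  B4 = {0, 1, 2, 4, 8}  B5 = {0, 2, 4, 6, 8}  B6 = {0, 1, 4, 7, 8}
Tree: B1–B2, B1–B3, B3–B4, B4–B5, B3–B6
The largest bag has 5 vertices, giving width 4; this decomposition certifies tw(G) ≤ 4. For the lower bound, the 5 vertices {0, 1, 4, 8, 9} are pairwise adjacent, and any tree decomposition puts a clique entirely inside one bag — forcing width ≥ 4. Hence tw(G) = 4 exactly.

4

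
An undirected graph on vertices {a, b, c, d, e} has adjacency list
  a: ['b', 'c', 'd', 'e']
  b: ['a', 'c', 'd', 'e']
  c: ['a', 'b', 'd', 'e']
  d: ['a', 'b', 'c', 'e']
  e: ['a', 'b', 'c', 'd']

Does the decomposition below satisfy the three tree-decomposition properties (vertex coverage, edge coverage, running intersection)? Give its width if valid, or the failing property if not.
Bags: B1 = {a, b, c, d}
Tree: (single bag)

No — vertex e appears in no bag.

A tree decomposition must satisfy three properties: every vertex lies in some bag; for every edge, both endpoints lie together in some bag; and for every vertex, the bags containing it form a connected subtree. Here vertex e appears in no bag, so the decomposition is invalid.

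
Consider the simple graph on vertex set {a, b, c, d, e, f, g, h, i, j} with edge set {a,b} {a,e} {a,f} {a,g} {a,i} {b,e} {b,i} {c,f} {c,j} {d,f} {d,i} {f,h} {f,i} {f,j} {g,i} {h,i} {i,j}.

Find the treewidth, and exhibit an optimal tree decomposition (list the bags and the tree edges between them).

The largest bag has 3 vertices, giving width 2; this decomposition certifies tw(G) ≤ 2. For the lower bound, the 3 vertices {a, b, e} are pairwise adjacent, and any tree decomposition puts a clique entirely inside one bag — forcing width ≥ 2. Hence tw(G) = 2 exactly.

Treewidth 2.
One such decomposition:
Bags: B1 = {f, i, j}  B2 = {a, f, i}  B3 = {a, b, i}  B4 = {a, g, i}  B5 = {c, f, j}  B6 = {a, b, e}  B7 = {d, f, i}  B8 = {f, h, i}
Tree: B1–B2, B2–B3, B3–B4, B1–B5, B3–B6, B2–B7, B1–B8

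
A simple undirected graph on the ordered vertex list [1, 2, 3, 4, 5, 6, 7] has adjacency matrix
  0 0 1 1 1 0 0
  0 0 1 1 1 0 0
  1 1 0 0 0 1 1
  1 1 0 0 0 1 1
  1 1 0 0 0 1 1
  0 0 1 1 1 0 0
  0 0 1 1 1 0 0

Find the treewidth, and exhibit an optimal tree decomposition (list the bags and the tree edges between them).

The largest bag has 4 vertices, giving width 3; this decomposition certifies tw(G) ≤ 3. For the lower bound: the 4 vertex sets {1,5}, {2,3}, {4}, {7} are disjoint, each induces a connected subgraph, and every pair is joined by at least one edge of G. Contracting each set to a single vertex therefore yields K_{4} as a minor, and since treewidth is minor-monotone, tw(G) ≥ tw(K_{4}) = 3. The upper and lower bounds meet at 3, so that is the treewidth.

Treewidth 3.
One optimal decomposition is:
Bags: B1 = {1, 3, 4, 5}  B2 = {2, 3, 4, 5}  B3 = {3, 4, 5, 7}  B4 = {3, 4, 5, 6}
Tree: B1–B2, B2–B3, B3–B4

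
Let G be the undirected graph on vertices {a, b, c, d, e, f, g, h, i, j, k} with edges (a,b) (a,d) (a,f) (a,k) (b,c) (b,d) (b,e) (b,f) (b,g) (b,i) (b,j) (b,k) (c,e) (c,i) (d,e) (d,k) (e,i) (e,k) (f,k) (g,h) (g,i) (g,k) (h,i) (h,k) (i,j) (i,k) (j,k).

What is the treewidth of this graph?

A width-3 tree decomposition is:
Bags: B1 = {b, e, i, k}  B2 = {b, d, e, k}  B3 = {b, i, j, k}  B4 = {a, b, d, k}  B5 = {b, g, i, k}  B6 = {a, b, f, k}  B7 = {g, h, i, k}  B8 = {b, c, e, i}
Tree: B1–B2, B1–B3, B2–B4, B1–B5, B4–B6, B5–B7, B1–B8
Each bag holds 4 vertices, so the decomposition has width 3, which upper-bounds the treewidth. Conversely, {b, c, e, i} is a clique of size 4, and the vertices of any clique must share a bag in every tree decomposition; so some bag has ≥ 4 vertices and tw(G) ≥ 3. Hence tw(G) = 3 exactly.

3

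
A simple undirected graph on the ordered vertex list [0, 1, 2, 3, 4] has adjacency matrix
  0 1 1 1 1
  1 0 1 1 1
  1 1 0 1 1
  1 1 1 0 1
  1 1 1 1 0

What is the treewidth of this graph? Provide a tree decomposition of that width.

With just one bag of size 5, the width is 5 − 1 = 4, so tw(G) ≤ 4. Conversely, {0, 1, 2, 3, 4} is a clique of size 5, and the vertices of any clique must share a bag in every tree decomposition; so some bag has ≥ 5 vertices and tw(G) ≥ 4. Hence tw(G) = 4 exactly.

Treewidth 4.
Bags: B1 = {0, 1, 2, 3, 4}
Tree: (single bag)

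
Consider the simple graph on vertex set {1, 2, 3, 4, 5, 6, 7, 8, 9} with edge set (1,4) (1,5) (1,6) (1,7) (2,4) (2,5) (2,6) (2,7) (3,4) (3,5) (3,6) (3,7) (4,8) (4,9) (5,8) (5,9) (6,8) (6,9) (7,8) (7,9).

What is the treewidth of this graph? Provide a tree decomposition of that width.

Treewidth 4.
Bags: B1 = {1, 4, 5, 6, 7}  B2 = {4, 5, 6, 7, 9}  B3 = {2, 4, 5, 6, 7}  B4 = {3, 4, 5, 6, 7}  B5 = {4, 5, 6, 7, 8}
Tree: B1–B2, B2–B3, B3–B4, B4–B5

The largest bag has 5 vertices, giving width 4; this decomposition certifies tw(G) ≤ 4. For the lower bound: the 5 vertex sets {1,5}, {6,9}, {2,7}, {4}, {3} are disjoint, each induces a connected subgraph, and every pair is joined by at least one edge of G. Contracting each set to a single vertex therefore yields K_{5} as a minor, and since treewidth is minor-monotone, tw(G) ≥ tw(K_{5}) = 4. Combining the bounds, tw(G) = 4.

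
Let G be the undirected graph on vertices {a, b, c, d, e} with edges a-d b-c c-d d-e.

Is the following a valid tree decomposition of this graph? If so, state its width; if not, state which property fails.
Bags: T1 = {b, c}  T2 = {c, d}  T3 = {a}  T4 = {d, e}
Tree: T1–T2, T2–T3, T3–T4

A tree decomposition must satisfy three properties: every vertex lies in some bag; for every edge, both endpoints lie together in some bag; and for every vertex, the bags containing it form a connected subtree. Here edge (d,a) lies in no bag, so the decomposition is invalid.

No — edge (d,a) lies in no bag.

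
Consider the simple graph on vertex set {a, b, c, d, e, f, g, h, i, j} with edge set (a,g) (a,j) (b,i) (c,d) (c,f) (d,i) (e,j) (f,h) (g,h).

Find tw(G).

1

A width-1 tree decomposition is:
Bags: B1 = {b, i}  B2 = {d, i}  B3 = {c, d}  B4 = {c, f}  B5 = {f, h}  B6 = {g, h}  B7 = {a, g}  B8 = {a, j}  B9 = {e, j}
Tree: B1–B2, B2–B3, B3–B4, B4–B5, B5–B6, B6–B7, B7–B8, B8–B9
Every bag has size at most 2, so the width is 2 − 1 = 1 and tw(G) ≤ 1. G has an edge, so its treewidth is at least 1. Combining the bounds, tw(G) = 1.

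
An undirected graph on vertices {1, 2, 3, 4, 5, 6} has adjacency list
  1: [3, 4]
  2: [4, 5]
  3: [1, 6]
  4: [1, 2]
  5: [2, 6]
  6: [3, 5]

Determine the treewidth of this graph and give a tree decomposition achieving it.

Every bag has size at most 3, so the width is 3 − 1 = 2 and tw(G) ≤ 2. Since 6–3–1–4–2–5–6 is a cycle in G, G is not acyclic. Forests are exactly the graphs of treewidth ≤ 1, so tw(G) ≥ 2. The upper and lower bounds meet at 2, so that is the treewidth.

Treewidth 2.
Bags: B1 = {1, 3, 6}  B2 = {1, 4, 6}  B3 = {2, 4, 6}  B4 = {2, 5, 6}
Tree: B1–B2, B2–B3, B3–B4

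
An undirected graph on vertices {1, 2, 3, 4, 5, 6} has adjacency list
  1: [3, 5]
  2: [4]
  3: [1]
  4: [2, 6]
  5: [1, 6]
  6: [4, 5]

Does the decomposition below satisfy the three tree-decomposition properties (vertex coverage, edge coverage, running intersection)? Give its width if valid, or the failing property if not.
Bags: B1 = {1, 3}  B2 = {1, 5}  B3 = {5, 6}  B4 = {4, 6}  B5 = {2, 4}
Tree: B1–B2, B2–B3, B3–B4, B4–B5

Yes; width 1.

Checking the three conditions: (i) the bags cover all of {1, 2, 3, 4, 5, 6}; (ii) for each edge, some bag contains both endpoints; (iii) the bags containing any fixed vertex form a subtree. All hold, so the decomposition is valid with width 2 − 1 = 1.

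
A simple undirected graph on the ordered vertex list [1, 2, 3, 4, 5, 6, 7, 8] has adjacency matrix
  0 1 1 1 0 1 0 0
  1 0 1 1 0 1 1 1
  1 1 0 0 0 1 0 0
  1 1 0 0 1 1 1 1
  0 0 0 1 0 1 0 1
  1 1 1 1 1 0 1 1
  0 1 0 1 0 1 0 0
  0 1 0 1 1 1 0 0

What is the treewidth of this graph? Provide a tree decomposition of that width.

The largest bag has 4 vertices, giving width 3; this decomposition certifies tw(G) ≤ 3. Conversely, {1, 2, 3, 6} is a clique of size 4, and the vertices of any clique must share a bag in every tree decomposition; so some bag has ≥ 4 vertices and tw(G) ≥ 3. Therefore the treewidth is 3.

Treewidth 3.
One optimal decomposition is:
Bags: B1 = {2, 4, 6, 8}  B2 = {4, 5, 6, 8}  B3 = {1, 2, 4, 6}  B4 = {2, 4, 6, 7}  B5 = {1, 2, 3, 6}
Tree: B1–B2, B1–B3, B1–B4, B3–B5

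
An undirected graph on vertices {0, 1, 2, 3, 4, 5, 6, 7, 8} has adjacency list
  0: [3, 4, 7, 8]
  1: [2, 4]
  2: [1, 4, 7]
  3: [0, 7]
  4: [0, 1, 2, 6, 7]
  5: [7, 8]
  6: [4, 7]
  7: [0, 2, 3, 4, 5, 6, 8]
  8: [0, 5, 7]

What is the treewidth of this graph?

A width-2 tree decomposition is:
Bags: B1 = {4, 6, 7}  B2 = {2, 4, 7}  B3 = {1, 2, 4}  B4 = {0, 4, 7}  B5 = {0, 7, 8}  B6 = {0, 3, 7}  B7 = {5, 7, 8}
Tree: B1–B2, B2–B3, B2–B4, B4–B5, B4–B6, B5–B7
The largest bag has 3 vertices, giving width 2; this decomposition certifies tw(G) ≤ 2. Conversely, {1, 2, 4} is a clique of size 3, and the vertices of any clique must share a bag in every tree decomposition; so some bag has ≥ 3 vertices and tw(G) ≥ 2. The upper and lower bounds meet at 2, so that is the treewidth.

2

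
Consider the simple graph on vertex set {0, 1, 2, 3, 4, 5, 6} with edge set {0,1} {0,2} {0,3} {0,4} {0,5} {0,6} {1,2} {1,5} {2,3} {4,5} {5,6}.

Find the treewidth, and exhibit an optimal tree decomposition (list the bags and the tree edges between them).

Treewidth 2.
Bags: B1 = {0, 1, 2}  B2 = {0, 2, 3}  B3 = {0, 1, 5}  B4 = {0, 5, 6}  B5 = {0, 4, 5}
Tree: B1–B2, B1–B3, B3–B4, B3–B5

Each bag holds 3 vertices, so the decomposition has width 2, which upper-bounds the treewidth. For the lower bound, the 3 vertices {0, 1, 2} are pairwise adjacent, and any tree decomposition puts a clique entirely inside one bag — forcing width ≥ 2. The upper and lower bounds meet at 2, so that is the treewidth.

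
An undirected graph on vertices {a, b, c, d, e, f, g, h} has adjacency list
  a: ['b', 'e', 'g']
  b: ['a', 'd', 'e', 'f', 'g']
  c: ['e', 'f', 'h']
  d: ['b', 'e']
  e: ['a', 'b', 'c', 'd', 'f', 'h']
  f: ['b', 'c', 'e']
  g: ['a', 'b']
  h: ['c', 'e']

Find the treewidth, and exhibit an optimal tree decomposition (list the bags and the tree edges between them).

Treewidth 2.
One such decomposition:
Bags: B1 = {c, e, f}  B2 = {b, e, f}  B3 = {c, e, h}  B4 = {a, b, e}  B5 = {b, d, e}  B6 = {a, b, g}
Tree: B1–B2, B1–B3, B2–B4, B2–B5, B4–B6

Each bag holds 3 vertices, so the decomposition has width 2, which upper-bounds the treewidth. On the other hand G contains the 3-clique {a, b, g}. A clique must lie in a single bag of any decomposition, so no decomposition can have width below 2. Therefore the treewidth is 2.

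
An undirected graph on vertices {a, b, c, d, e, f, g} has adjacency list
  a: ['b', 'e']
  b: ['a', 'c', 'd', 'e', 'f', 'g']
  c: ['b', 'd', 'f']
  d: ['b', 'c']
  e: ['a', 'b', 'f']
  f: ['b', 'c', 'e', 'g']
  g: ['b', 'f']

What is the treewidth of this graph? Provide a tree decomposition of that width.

Each bag holds 3 vertices, so the decomposition has width 2, which upper-bounds the treewidth. On the other hand G contains the 3-clique {b, c, d}. A clique must lie in a single bag of any decomposition, so no decomposition can have width below 2. Combining the bounds, tw(G) = 2.

Treewidth 2.
Bags: B1 = {b, e, f}  B2 = {b, c, f}  B3 = {b, f, g}  B4 = {b, c, d}  B5 = {a, b, e}
Tree: B1–B2, B1–B3, B2–B4, B1–B5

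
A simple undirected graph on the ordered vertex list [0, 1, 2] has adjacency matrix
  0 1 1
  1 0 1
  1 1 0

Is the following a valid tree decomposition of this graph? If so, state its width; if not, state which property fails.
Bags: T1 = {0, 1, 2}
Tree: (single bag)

Yes; width 2.

Checking the three conditions: (i) the bags cover all of {0, 1, 2}; (ii) for each edge, some bag contains both endpoints; (iii) the bags containing any fixed vertex form a subtree. All hold, so the decomposition is valid with width 3 − 1 = 2.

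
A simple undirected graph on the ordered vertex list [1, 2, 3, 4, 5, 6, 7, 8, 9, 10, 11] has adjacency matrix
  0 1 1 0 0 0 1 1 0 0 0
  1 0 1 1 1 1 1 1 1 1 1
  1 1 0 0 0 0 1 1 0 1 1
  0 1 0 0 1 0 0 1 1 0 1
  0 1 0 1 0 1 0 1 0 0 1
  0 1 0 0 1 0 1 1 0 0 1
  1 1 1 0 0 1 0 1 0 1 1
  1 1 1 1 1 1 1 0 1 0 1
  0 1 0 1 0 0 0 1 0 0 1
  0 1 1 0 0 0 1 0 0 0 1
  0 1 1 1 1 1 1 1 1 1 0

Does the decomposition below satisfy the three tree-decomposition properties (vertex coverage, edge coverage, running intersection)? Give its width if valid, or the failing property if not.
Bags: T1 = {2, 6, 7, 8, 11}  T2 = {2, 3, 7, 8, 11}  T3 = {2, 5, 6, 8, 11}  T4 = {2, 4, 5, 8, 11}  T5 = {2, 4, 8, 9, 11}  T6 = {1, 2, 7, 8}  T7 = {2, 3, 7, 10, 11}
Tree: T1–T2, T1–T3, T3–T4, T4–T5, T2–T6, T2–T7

A tree decomposition must satisfy three properties: every vertex lies in some bag; for every edge, both endpoints lie together in some bag; and for every vertex, the bags containing it form a connected subtree. Here edge (3,1) lies in no bag, so the decomposition is invalid.

No — edge (3,1) lies in no bag.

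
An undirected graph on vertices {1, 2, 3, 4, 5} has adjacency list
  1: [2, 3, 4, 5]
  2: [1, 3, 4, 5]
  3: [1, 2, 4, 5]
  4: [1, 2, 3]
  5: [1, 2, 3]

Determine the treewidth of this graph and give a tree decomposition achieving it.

Every bag has size at most 4, so the width is 4 − 1 = 3 and tw(G) ≤ 3. For the lower bound, the 4 vertices {1, 2, 3, 4} are pairwise adjacent, and any tree decomposition puts a clique entirely inside one bag — forcing width ≥ 3. Therefore the treewidth is 3.

Treewidth 3.
Bags: B1 = {1, 2, 3, 5}  B2 = {1, 2, 3, 4}
Tree: B1–B2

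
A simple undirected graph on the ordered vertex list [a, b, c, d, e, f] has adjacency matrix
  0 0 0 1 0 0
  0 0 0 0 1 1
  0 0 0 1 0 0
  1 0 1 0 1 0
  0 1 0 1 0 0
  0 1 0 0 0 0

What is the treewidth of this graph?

1

A width-1 tree decomposition is:
Bags: B1 = {d, e}  B2 = {a, d}  B3 = {b, e}  B4 = {c, d}  B5 = {b, f}
Tree: B1–B2, B1–B3, B2–B4, B3–B5
Each bag holds 2 vertices, so the decomposition has width 1, which upper-bounds the treewidth. Since G has at least one edge (e.g. e–d), it is not an edgeless graph, so tw(G) ≥ 1. Combining the bounds, tw(G) = 1.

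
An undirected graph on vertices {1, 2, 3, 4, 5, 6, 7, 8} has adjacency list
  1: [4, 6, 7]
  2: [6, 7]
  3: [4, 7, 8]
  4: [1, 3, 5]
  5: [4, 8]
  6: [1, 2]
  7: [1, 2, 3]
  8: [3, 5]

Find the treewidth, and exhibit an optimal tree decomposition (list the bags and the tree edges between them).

Treewidth 2.
One such decomposition:
Bags: B1 = {2, 6, 7}  B2 = {1, 6, 7}  B3 = {1, 3, 7}  B4 = {1, 3, 4}  B5 = {3, 4, 8}  B6 = {4, 5, 8}
Tree: B1–B2, B2–B3, B3–B4, B4–B5, B5–B6

Every bag has size at most 3, so the width is 3 − 1 = 2 and tw(G) ≤ 2. The edges 2–6–1–7–2 form a cycle, so G is not a tree and its treewidth is at least 2. Combining the bounds, tw(G) = 2.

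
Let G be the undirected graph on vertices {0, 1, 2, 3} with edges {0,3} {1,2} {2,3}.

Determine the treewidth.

A width-1 tree decomposition is:
Bags: B1 = {1, 2}  B2 = {2, 3}  B3 = {0, 3}
Tree: B1–B2, B2–B3
The largest bag has 2 vertices, giving width 1; this decomposition certifies tw(G) ≤ 1. Since G has at least one edge (e.g. 2–1), it is not an edgeless graph, so tw(G) ≥ 1. Hence tw(G) = 1 exactly.

1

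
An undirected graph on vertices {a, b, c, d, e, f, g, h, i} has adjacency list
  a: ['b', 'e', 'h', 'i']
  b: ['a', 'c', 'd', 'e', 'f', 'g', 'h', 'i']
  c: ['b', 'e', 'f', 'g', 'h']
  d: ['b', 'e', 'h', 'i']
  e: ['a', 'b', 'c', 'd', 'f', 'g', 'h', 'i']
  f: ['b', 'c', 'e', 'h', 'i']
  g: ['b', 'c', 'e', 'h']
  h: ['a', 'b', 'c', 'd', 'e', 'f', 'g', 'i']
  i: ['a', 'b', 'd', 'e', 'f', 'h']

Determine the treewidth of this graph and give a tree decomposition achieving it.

Each bag holds 5 vertices, so the decomposition has width 4, which upper-bounds the treewidth. For the lower bound, the 5 vertices {b, c, e, g, h} are pairwise adjacent, and any tree decomposition puts a clique entirely inside one bag — forcing width ≥ 4. The upper and lower bounds meet at 4, so that is the treewidth.

Treewidth 4.
One optimal decomposition is:
Bags: B1 = {b, e, f, h, i}  B2 = {b, c, e, f, h}  B3 = {b, d, e, h, i}  B4 = {a, b, e, h, i}  B5 = {b, c, e, g, h}
Tree: B1–B2, B1–B3, B1–B4, B2–B5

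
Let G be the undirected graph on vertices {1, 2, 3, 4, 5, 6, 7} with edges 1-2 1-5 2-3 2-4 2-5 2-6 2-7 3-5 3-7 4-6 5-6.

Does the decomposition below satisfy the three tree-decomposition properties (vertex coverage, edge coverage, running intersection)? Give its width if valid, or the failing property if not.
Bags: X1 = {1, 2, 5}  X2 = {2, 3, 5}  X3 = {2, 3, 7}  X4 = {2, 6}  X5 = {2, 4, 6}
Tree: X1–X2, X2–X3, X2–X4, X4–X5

No — edge (5,6) lies in no bag.

A tree decomposition must satisfy three properties: every vertex lies in some bag; for every edge, both endpoints lie together in some bag; and for every vertex, the bags containing it form a connected subtree. Here edge (5,6) lies in no bag, so the decomposition is invalid.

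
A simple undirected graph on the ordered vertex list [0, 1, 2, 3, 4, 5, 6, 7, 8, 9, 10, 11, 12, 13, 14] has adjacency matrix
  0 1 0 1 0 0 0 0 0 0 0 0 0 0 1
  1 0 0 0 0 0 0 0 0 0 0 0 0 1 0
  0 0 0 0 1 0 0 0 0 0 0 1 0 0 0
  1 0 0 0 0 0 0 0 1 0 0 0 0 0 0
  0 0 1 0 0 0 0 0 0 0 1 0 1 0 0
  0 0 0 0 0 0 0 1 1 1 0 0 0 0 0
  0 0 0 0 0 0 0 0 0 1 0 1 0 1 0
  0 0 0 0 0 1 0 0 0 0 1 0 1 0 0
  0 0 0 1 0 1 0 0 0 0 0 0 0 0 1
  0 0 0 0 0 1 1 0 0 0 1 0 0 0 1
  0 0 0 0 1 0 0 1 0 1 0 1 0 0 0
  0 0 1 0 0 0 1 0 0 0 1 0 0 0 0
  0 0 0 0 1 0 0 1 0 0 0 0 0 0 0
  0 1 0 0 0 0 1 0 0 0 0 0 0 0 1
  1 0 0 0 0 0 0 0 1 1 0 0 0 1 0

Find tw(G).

A width-3 tree decomposition is:
Bags: B1 = {2, 4, 7, 12}  B2 = {2, 4, 7, 10}  B3 = {2, 7, 10, 11}  B4 = {5, 7, 10, 11}  B5 = {5, 9, 10, 11}  B6 = {5, 6, 9, 11}  B7 = {5, 6, 8, 9}  B8 = {6, 8, 9, 14}  B9 = {6, 8, 13, 14}  B10 = {3, 8, 13, 14}  B11 = {0, 3, 13, 14}  B12 = {0, 1, 3, 13}
Tree: B1–B2, B2–B3, B3–B4, B4–B5, B5–B6, B6–B7, B7–B8, B8–B9, B9–B10, B10–B11, B11–B12
Each bag holds 4 vertices, so the decomposition has width 3, which upper-bounds the treewidth. For the lower bound: the 4 vertex sets {2,4,12}, {7}, {10}, {5,6,9,11} are disjoint, each induces a connected subgraph, and every pair is joined by at least one edge of G. Contracting each set to a single vertex therefore yields K_{4} as a minor, and since treewidth is minor-monotone, tw(G) ≥ tw(K_{4}) = 3. Therefore the treewidth is 3.

3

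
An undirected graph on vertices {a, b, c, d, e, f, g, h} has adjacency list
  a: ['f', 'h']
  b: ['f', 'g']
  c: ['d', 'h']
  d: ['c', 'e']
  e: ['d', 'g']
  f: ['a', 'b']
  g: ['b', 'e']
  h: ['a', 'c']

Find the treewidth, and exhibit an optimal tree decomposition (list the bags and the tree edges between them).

Treewidth 2.
Bags: B1 = {b, f, g}  B2 = {a, f, g}  B3 = {a, g, h}  B4 = {c, g, h}  B5 = {c, d, g}  B6 = {d, e, g}
Tree: B1–B2, B2–B3, B3–B4, B4–B5, B5–B6

The largest bag has 3 vertices, giving width 2; this decomposition certifies tw(G) ≤ 2. Since g–b–f–a–h–c–d–e–g is a cycle in G, G is not acyclic. Forests are exactly the graphs of treewidth ≤ 1, so tw(G) ≥ 2. Therefore the treewidth is 2.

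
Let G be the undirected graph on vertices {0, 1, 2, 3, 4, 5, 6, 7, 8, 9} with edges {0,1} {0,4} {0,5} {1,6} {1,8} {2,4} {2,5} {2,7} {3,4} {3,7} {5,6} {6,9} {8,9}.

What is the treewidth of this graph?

A width-2 tree decomposition is:
Bags: B1 = {6, 8, 9}  B2 = {1, 6, 8}  B3 = {1, 5, 6}  B4 = {0, 1, 5}  B5 = {0, 2, 5}  B6 = {0, 2, 4}  B7 = {2, 4, 7}  B8 = {3, 4, 7}
Tree: B1–B2, B2–B3, B3–B4, B4–B5, B5–B6, B6–B7, B7–B8
Every bag has size at most 3, so the width is 3 − 1 = 2 and tw(G) ≤ 2. Since 9–8–1–6–9 is a cycle in G, G is not acyclic. Forests are exactly the graphs of treewidth ≤ 1, so tw(G) ≥ 2. Hence tw(G) = 2 exactly.

2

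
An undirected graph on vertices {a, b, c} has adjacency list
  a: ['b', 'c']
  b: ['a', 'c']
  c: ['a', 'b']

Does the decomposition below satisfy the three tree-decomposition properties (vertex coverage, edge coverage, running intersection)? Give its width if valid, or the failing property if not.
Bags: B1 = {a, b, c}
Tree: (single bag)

Every vertex of G appears in some bag (union = {a, b, c}); every edge is covered by a bag; and for each vertex v the set of bags containing v is connected in the bag tree. The decomposition is therefore valid. The largest bag has 3 vertices, so the width is 2.

Yes; width 2.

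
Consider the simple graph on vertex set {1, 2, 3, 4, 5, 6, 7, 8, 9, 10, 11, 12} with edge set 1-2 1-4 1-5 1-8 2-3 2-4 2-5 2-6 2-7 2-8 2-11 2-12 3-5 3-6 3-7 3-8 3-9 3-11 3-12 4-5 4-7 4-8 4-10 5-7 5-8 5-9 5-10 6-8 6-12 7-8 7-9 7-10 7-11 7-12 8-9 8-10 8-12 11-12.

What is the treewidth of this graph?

4

A width-4 tree decomposition is:
Bags: B1 = {2, 3, 5, 7, 8}  B2 = {2, 3, 7, 8, 12}  B3 = {2, 3, 6, 8, 12}  B4 = {2, 3, 7, 11, 12}  B5 = {2, 4, 5, 7, 8}  B6 = {3, 5, 7, 8, 9}  B7 = {4, 5, 7, 8, 10}  B8 = {1, 2, 4, 5, 8}
Tree: B1–B2, B2–B3, B2–B4, B1–B5, B1–B6, B5–B7, B5–B8
Every bag has size at most 5, so the width is 5 − 1 = 4 and tw(G) ≤ 4. For the lower bound, the 5 vertices {3, 5, 7, 8, 9} are pairwise adjacent, and any tree decomposition puts a clique entirely inside one bag — forcing width ≥ 4. Therefore the treewidth is 4.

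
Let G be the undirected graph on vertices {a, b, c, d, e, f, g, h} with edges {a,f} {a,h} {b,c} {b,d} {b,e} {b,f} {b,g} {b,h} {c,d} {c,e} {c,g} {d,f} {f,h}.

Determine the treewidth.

A width-2 tree decomposition is:
Bags: B1 = {b, c, d}  B2 = {b, c, g}  B3 = {b, d, f}  B4 = {b, f, h}  B5 = {b, c, e}  B6 = {a, f, h}
Tree: B1–B2, B1–B3, B3–B4, B1–B5, B4–B6
Each bag holds 3 vertices, so the decomposition has width 2, which upper-bounds the treewidth. Conversely, {a, f, h} is a clique of size 3, and the vertices of any clique must share a bag in every tree decomposition; so some bag has ≥ 3 vertices and tw(G) ≥ 2. Combining the bounds, tw(G) = 2.

2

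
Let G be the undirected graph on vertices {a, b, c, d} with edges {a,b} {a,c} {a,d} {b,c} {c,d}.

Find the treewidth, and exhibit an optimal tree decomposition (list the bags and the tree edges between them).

Each bag holds 3 vertices, so the decomposition has width 2, which upper-bounds the treewidth. On the other hand G contains the 3-clique {a, c, d}. A clique must lie in a single bag of any decomposition, so no decomposition can have width below 2. Hence tw(G) = 2 exactly.

Treewidth 2.
Bags: B1 = {a, c, d}  B2 = {a, b, c}
Tree: B1–B2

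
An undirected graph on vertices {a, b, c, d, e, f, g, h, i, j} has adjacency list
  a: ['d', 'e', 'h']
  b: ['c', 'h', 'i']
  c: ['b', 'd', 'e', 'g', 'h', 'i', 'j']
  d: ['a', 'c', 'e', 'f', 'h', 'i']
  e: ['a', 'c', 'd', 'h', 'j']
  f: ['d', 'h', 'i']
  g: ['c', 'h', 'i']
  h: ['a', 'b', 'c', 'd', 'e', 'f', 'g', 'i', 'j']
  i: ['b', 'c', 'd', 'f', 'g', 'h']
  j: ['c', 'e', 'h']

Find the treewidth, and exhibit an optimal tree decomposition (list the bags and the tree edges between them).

Treewidth 3.
One such decomposition:
Bags: B1 = {b, c, h, i}  B2 = {c, d, h, i}  B3 = {c, d, e, h}  B4 = {a, d, e, h}  B5 = {c, e, h, j}  B6 = {c, g, h, i}  B7 = {d, f, h, i}
Tree: B1–B2, B2–B3, B3–B4, B3–B5, B2–B6, B2–B7

Every bag has size at most 4, so the width is 4 − 1 = 3 and tw(G) ≤ 3. On the other hand G contains the 4-clique {a, d, e, h}. A clique must lie in a single bag of any decomposition, so no decomposition can have width below 3. Therefore the treewidth is 3.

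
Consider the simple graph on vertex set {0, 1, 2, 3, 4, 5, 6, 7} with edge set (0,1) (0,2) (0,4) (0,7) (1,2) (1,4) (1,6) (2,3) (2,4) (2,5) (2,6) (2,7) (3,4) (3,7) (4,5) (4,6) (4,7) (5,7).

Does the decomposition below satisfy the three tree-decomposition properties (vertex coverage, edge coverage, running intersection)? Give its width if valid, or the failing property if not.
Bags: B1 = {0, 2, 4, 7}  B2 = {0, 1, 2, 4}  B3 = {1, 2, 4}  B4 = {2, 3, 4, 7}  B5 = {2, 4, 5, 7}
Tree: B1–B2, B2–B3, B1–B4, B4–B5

A tree decomposition must satisfy three properties: every vertex lies in some bag; for every edge, both endpoints lie together in some bag; and for every vertex, the bags containing it form a connected subtree. Here vertex 6 appears in no bag, so the decomposition is invalid.

No — vertex 6 appears in no bag.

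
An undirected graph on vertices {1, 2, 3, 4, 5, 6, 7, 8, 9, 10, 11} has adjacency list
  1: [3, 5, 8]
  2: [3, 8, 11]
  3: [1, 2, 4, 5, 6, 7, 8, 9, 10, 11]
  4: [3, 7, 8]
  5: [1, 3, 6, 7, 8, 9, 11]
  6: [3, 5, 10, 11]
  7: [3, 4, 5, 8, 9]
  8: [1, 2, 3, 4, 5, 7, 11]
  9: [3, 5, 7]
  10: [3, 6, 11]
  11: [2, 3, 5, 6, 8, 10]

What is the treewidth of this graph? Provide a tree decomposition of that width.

Every bag has size at most 4, so the width is 4 − 1 = 3 and tw(G) ≤ 3. Conversely, {2, 3, 8, 11} is a clique of size 4, and the vertices of any clique must share a bag in every tree decomposition; so some bag has ≥ 4 vertices and tw(G) ≥ 3. The upper and lower bounds meet at 3, so that is the treewidth.

Treewidth 3.
One optimal decomposition is:
Bags: B1 = {3, 4, 7, 8}  B2 = {3, 5, 7, 8}  B3 = {3, 5, 8, 11}  B4 = {3, 5, 6, 11}  B5 = {3, 5, 7, 9}  B6 = {2, 3, 8, 11}  B7 = {3, 6, 10, 11}  B8 = {1, 3, 5, 8}
Tree: B1–B2, B2–B3, B3–B4, B2–B5, B3–B6, B4–B7, B2–B8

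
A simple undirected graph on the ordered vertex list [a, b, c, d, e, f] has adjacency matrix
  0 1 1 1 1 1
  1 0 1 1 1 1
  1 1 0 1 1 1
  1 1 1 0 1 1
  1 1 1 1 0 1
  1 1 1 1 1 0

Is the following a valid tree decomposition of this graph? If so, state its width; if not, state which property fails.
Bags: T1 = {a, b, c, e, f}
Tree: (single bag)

A tree decomposition must satisfy three properties: every vertex lies in some bag; for every edge, both endpoints lie together in some bag; and for every vertex, the bags containing it form a connected subtree. Here vertex d appears in no bag, so the decomposition is invalid.

No — vertex d appears in no bag.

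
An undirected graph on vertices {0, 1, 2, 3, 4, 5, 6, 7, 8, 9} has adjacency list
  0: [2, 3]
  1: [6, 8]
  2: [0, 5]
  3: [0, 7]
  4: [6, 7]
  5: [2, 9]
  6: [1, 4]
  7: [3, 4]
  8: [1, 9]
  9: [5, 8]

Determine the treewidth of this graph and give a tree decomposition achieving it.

The largest bag has 3 vertices, giving width 2; this decomposition certifies tw(G) ≤ 2. Since 9–8–1–6–4–7–3–0–2–5–9 is a cycle in G, G is not acyclic. Forests are exactly the graphs of treewidth ≤ 1, so tw(G) ≥ 2. Combining the bounds, tw(G) = 2.

Treewidth 2.
Bags: B1 = {1, 8, 9}  B2 = {1, 6, 9}  B3 = {4, 6, 9}  B4 = {4, 7, 9}  B5 = {3, 7, 9}  B6 = {0, 3, 9}  B7 = {0, 2, 9}  B8 = {2, 5, 9}
Tree: B1–B2, B2–B3, B3–B4, B4–B5, B5–B6, B6–B7, B7–B8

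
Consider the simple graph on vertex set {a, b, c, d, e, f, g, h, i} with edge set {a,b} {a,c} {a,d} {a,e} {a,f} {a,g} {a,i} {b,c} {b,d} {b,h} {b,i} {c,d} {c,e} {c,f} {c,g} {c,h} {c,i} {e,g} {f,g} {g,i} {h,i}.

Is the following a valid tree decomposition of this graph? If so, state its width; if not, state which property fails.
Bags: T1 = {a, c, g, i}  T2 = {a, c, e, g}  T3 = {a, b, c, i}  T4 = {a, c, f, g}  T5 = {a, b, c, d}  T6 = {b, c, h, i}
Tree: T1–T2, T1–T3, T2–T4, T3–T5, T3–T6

Yes; width 3.

Vertex coverage: the bags together contain {a, b, c, d, e, f, g, h, i}, the full vertex set. Edge coverage: each edge of G has both endpoints in at least one bag. Running intersection: for every vertex, the bags containing it form a connected subtree. All three properties hold, so this is a valid tree decomposition of width max|bag| − 1 = 3, and hence tw(G) ≤ 3.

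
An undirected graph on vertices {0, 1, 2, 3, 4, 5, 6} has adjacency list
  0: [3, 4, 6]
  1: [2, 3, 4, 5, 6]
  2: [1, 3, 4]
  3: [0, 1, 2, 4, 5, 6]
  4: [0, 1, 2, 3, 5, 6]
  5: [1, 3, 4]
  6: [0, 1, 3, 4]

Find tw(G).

A width-3 tree decomposition is:
Bags: B1 = {1, 3, 4, 5}  B2 = {1, 3, 4, 6}  B3 = {1, 2, 3, 4}  B4 = {0, 3, 4, 6}
Tree: B1–B2, B2–B3, B2–B4
Every bag has size at most 4, so the width is 4 − 1 = 3 and tw(G) ≤ 3. For the lower bound, the 4 vertices {0, 3, 4, 6} are pairwise adjacent, and any tree decomposition puts a clique entirely inside one bag — forcing width ≥ 3. Therefore the treewidth is 3.

3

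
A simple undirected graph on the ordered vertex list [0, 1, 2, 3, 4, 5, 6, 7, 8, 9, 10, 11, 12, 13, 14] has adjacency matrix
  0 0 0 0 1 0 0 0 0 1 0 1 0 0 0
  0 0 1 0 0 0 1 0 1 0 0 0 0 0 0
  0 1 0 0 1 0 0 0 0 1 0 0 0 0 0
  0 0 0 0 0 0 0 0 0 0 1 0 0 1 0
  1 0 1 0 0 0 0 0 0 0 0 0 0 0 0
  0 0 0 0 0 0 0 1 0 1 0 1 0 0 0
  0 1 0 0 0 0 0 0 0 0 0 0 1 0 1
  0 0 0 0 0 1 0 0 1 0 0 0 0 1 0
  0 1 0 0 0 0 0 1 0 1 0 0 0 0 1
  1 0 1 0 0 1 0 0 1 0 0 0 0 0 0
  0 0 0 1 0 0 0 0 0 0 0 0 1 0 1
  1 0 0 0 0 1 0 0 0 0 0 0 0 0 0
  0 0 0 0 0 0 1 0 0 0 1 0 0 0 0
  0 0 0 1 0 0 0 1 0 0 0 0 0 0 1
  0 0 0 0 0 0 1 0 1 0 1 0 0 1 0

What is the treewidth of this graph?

3

A width-3 tree decomposition is:
Bags: B1 = {0, 4, 5, 11}  B2 = {0, 4, 5, 9}  B3 = {2, 4, 5, 9}  B4 = {2, 5, 7, 9}  B5 = {2, 7, 8, 9}  B6 = {1, 2, 7, 8}  B7 = {1, 7, 8, 13}  B8 = {1, 8, 13, 14}  B9 = {1, 6, 13, 14}  B10 = {3, 6, 13, 14}  B11 = {3, 6, 10, 14}  B12 = {3, 6, 10, 12}
Tree: B1–B2, B2–B3, B3–B4, B4–B5, B5–B6, B6–B7, B7–B8, B8–B9, B9–B10, B10–B11, B11–B12
The largest bag has 4 vertices, giving width 3; this decomposition certifies tw(G) ≤ 3. For the lower bound: the 4 vertex sets {0,4,11}, {5}, {9}, {1,2,7,8} are disjoint, each induces a connected subgraph, and every pair is joined by at least one edge of G. Contracting each set to a single vertex therefore yields K_{4} as a minor, and since treewidth is minor-monotone, tw(G) ≥ tw(K_{4}) = 3. Combining the bounds, tw(G) = 3.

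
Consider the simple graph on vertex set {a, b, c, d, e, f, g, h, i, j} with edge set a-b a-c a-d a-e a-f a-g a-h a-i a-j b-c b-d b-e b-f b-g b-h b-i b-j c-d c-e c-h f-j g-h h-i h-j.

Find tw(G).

A width-3 tree decomposition is:
Bags: B1 = {a, b, h, i}  B2 = {a, b, c, h}  B3 = {a, b, c, e}  B4 = {a, b, c, d}  B5 = {a, b, h, j}  B6 = {a, b, f, j}  B7 = {a, b, g, h}
Tree: B1–B2, B2–B3, B2–B4, B1–B5, B5–B6, B5–B7
The largest bag has 4 vertices, giving width 3; this decomposition certifies tw(G) ≤ 3. On the other hand G contains the 4-clique {a, b, c, d}. A clique must lie in a single bag of any decomposition, so no decomposition can have width below 3. Hence tw(G) = 3 exactly.

3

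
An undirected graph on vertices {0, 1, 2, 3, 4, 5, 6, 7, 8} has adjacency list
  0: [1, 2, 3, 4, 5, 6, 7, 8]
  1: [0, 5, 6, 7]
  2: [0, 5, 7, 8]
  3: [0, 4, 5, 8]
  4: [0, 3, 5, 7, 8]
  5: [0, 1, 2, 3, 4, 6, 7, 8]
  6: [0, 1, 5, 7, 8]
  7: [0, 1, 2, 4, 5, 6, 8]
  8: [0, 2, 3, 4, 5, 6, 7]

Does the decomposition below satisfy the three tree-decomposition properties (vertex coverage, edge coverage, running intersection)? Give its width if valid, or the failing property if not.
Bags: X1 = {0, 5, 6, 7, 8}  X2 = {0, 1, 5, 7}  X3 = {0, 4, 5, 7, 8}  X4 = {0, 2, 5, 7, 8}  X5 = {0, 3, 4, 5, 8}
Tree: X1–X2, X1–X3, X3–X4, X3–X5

A tree decomposition must satisfy three properties: every vertex lies in some bag; for every edge, both endpoints lie together in some bag; and for every vertex, the bags containing it form a connected subtree. Here edge (6,1) lies in no bag, so the decomposition is invalid.

No — edge (6,1) lies in no bag.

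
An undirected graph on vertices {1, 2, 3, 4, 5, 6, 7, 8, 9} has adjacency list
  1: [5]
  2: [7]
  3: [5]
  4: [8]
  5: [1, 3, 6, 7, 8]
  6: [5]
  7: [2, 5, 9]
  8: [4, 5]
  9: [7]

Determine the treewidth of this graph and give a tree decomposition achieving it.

Treewidth 1.
One such decomposition:
Bags: B1 = {5, 6}  B2 = {1, 5}  B3 = {5, 7}  B4 = {5, 8}  B5 = {4, 8}  B6 = {7, 9}  B7 = {2, 7}  B8 = {3, 5}
Tree: B1–B2, B2–B3, B2–B4, B4–B5, B3–B6, B6–B7, B2–B8

The largest bag has 2 vertices, giving width 1; this decomposition certifies tw(G) ≤ 1. G has an edge, so its treewidth is at least 1. The upper and lower bounds meet at 1, so that is the treewidth.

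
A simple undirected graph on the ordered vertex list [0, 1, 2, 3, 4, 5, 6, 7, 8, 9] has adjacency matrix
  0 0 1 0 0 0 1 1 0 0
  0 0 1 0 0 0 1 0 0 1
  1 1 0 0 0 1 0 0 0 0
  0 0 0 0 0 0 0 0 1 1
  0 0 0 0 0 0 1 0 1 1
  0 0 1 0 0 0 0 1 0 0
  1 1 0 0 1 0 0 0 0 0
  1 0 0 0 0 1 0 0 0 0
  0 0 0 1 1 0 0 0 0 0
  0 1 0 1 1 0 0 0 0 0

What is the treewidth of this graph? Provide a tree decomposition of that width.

Each bag holds 3 vertices, so the decomposition has width 2, which upper-bounds the treewidth. The edges 5–7–0–2–5 form a cycle, so G is not a tree and its treewidth is at least 2. Combining the bounds, tw(G) = 2.

Treewidth 2.
Bags: B1 = {2, 5, 7}  B2 = {0, 2, 7}  B3 = {0, 1, 2}  B4 = {0, 1, 6}  B5 = {1, 6, 9}  B6 = {4, 6, 9}  B7 = {3, 4, 9}  B8 = {3, 4, 8}
Tree: B1–B2, B2–B3, B3–B4, B4–B5, B5–B6, B6–B7, B7–B8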